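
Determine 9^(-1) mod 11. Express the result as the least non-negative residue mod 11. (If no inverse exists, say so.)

Run Euclid on (11, 9):
11 = 1·9 + 2
9 = 4·2 + 1
2 = 2·1 + 0
Since gcd(9, 11) = 1, back-substitute to write 1 as a combination:
1 = 9 − 4·2
1 = −4·11 + 5·9
So 9·5 ≡ 1 (mod 11).

5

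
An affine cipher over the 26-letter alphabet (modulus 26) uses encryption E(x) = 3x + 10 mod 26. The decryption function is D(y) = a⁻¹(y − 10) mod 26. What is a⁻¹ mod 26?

Apply the Euclidean algorithm to 26 and 3:
26 = 8*3 + 2
3 = 1*2 + 1
2 = 2*1 + 0
Since gcd(3, 26) = 1, back-substitute to write 1 as a combination:
1 = 3 − 2
1 = −26 + 9·3
So 3·9 ≡ 1 (mod 26).

9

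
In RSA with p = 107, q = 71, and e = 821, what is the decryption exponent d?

φ(n) = (p−1)(q−1) = 106·70 = 7420.
Need d with 821·d ≡ 1 (mod 7420). Apply the extended Euclidean algorithm:
7420 = 9·821 + 31
821 = 26·31 + 15
31 = 2·15 + 1
15 = 15·1 + 0
Back-substitute:
1 = 31 − 2·15
1 = −2·821 + 53·31
1 = 53·7420 − 479·821
So 821·(-479) ≡ 1 (mod 7420), hence d ≡ -479 ≡ 6941 (mod 7420).

6941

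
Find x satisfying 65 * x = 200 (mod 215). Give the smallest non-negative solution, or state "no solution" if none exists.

13

First find gcd(65, 215):
215 = 3×65 + 20
65 = 3×20 + 5
20 = 4×5 + 0
gcd = 5 and 5 | 200, so solutions exist. Divide through by 5: 13x ≡ 40 (mod 43).
Now find 13⁻¹ mod 43:
43 = 3·13 + 4
13 = 3·4 + 1
4 = 4·1 + 0
Back-substitute:
1 = 13 − 3·4
1 = −3·43 + 10·13
So 13⁻¹ ≡ 10 (mod 43).
Then x ≡ 10·40 ≡ 13 (mod 43); the smallest non-negative solution is x = 13.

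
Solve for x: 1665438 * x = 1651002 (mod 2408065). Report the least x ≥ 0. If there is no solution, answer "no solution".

First find gcd(1665438, 2408065):
2408065 = 1·1665438 + 742627
1665438 = 2·742627 + 180184
742627 = 4·180184 + 21891
180184 = 8·21891 + 5056
21891 = 4·5056 + 1667
5056 = 3·1667 + 55
1667 = 30·55 + 17
55 = 3·17 + 4
17 = 4·4 + 1
4 = 4·1 + 0
gcd = 1, so a unique solution mod 2408065 exists.
Back-substitute for the Bézout coefficients:
1 = 17 − 4·4
1 = −4·55 + 13·17
1 = 13·1667 − 394·55
1 = −394·5056 + 1195·1667
1 = 1195·21891 − 5174·5056
1 = −5174·180184 + 42587·21891
1 = 42587·742627 − 175522·180184
1 = −175522·1665438 + 393631·742627
1 = 393631·2408065 − 569153·1665438
So 1665438·(-569153) ≡ 1 (mod 2408065), giving 1665438⁻¹ ≡ 1838912.
x ≡ 1665438⁻¹·1651002 ≡ 1838912·1651002 ≡ 2382994 (mod 2408065).

2382994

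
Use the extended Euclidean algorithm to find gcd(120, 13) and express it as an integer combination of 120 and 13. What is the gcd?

Apply Euclid's algorithm to 120 and 13:
120 = 9·13 + 3
13 = 4·3 + 1
3 = 3·1 + 0
gcd(120, 13) = 1.
Back-substituting:
1 = 13 − 4·3
1 = −4·120 + 37·13
So 1 = (-4)·120 + (37)·13.

1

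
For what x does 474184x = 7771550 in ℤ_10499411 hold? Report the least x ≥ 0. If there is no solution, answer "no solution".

2783672

First find gcd(474184, 10499411):
10499411 = 22*474184 + 67363
474184 = 7*67363 + 2643
67363 = 25*2643 + 1288
2643 = 2*1288 + 67
1288 = 19*67 + 15
67 = 4*15 + 7
15 = 2*7 + 1
7 = 7*1 + 0
gcd = 1, so a unique solution mod 10499411 exists.
Back-substitute for the Bézout coefficients:
1 = 15 − 2·7
1 = −2·67 + 9·15
1 = 9·1288 − 173·67
1 = −173·2643 + 355·1288
1 = 355·67363 − 9048·2643
1 = −9048·474184 + 63691·67363
1 = 63691·10499411 − 1410250·474184
So 474184·(-1410250) ≡ 1 (mod 10499411), giving 474184⁻¹ ≡ 9089161.
x ≡ 474184⁻¹·7771550 ≡ 9089161·7771550 ≡ 2783672 (mod 10499411).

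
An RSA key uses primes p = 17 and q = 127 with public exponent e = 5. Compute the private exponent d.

φ(n) = (p−1)(q−1) = 16·126 = 2016.
Need d with 5·d ≡ 1 (mod 2016). Apply the extended Euclidean algorithm:
2016 = 403·5 + 1
5 = 5·1 + 0
Back-substitute:
1 = 2016 − 403·5
So 5·(-403) ≡ 1 (mod 2016), hence d ≡ -403 ≡ 1613 (mod 2016).

1613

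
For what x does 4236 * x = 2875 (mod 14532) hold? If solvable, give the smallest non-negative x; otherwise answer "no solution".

gcd(4236, 14532):
14532 = 3*4236 + 1824
4236 = 2*1824 + 588
1824 = 3*588 + 60
588 = 9*60 + 48
60 = 1*48 + 12
48 = 4*12 + 0
gcd = 12, but 12 ∤ 2875, so the congruence has no solution.

no solution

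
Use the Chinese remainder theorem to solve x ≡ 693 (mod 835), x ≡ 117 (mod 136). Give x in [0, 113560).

Write x = 693 + 835·k. Then 835·k ≡ 117 − 693 ≡ 104 (mod 136).
Need 835⁻¹ mod 136. Extended Euclid on (136, 19):
136 = 7×19 + 3
19 = 6×3 + 1
3 = 3×1 + 0
Back-substitute:
1 = 19 − 6·3
1 = −6·136 + 43·19
835⁻¹ ≡ 43 (mod 136), so k ≡ 43·104 ≡ 120 (mod 136).
x = 693 + 835·120 = 100893.

100893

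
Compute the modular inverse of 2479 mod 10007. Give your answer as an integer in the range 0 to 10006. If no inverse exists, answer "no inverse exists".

gcd(10007, 2479) by repeated division:
10007 = 4·2479 + 91
2479 = 27·91 + 22
91 = 4·22 + 3
22 = 7·3 + 1
3 = 3·1 + 0
The gcd is 1. Working backward:
1 = 22 − 7·3
1 = −7·91 + 29·22
1 = 29·2479 − 790·91
1 = −790·10007 + 3189·2479
So 2479·3189 ≡ 1 (mod 10007).

3189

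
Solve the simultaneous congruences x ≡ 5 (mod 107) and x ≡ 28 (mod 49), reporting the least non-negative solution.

Write x = 5 + 107·k. Then 107·k ≡ 28 − 5 ≡ 23 (mod 49).
Need 107⁻¹ mod 49. Extended Euclid on (49, 9):
49 = 5·9 + 4
9 = 2·4 + 1
4 = 4·1 + 0
Back-substitute:
1 = 9 − 2·4
1 = −2·49 + 11·9
107⁻¹ ≡ 11 (mod 49), so k ≡ 11·23 ≡ 8 (mod 49).
x = 5 + 107·8 = 861.

861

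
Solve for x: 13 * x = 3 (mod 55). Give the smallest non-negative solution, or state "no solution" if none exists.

First find gcd(13, 55):
55 = 4×13 + 3
13 = 4×3 + 1
3 = 3×1 + 0
gcd = 1, so a unique solution mod 55 exists.
Back-substitute for the Bézout coefficients:
1 = 13 − 4·3
1 = −4·55 + 17·13
So 13·(17) ≡ 1 (mod 55), giving 13⁻¹ ≡ 17.
x ≡ 13⁻¹·3 ≡ 17·3 ≡ 51 (mod 55).

51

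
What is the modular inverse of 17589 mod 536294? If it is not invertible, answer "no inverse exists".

Compute gcd(17589, 536294):
536294 = 30×17589 + 8624
17589 = 2×8624 + 341
8624 = 25×341 + 99
341 = 3×99 + 44
99 = 2×44 + 11
44 = 4×11 + 0
Since gcd = 11 > 1, 17589 is not a unit mod 536294.

no inverse exists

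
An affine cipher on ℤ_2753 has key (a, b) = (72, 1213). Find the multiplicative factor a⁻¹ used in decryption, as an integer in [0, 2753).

Run Euclid on (2753, 72):
2753 = 38×72 + 17
72 = 4×17 + 4
17 = 4×4 + 1
4 = 4×1 + 0
Since gcd(72, 2753) = 1, back-substitute to write 1 as a combination:
1 = 17 − 4·4
1 = −4·72 + 17·17
1 = 17·2753 − 650·72
Thus 72·(-650) ≡ 1 (mod 2753); reducing, -650 mod 2753 = 2103.

2103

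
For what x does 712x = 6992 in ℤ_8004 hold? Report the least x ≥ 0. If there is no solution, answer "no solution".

First find gcd(712, 8004):
8004 = 11×712 + 172
712 = 4×172 + 24
172 = 7×24 + 4
24 = 6×4 + 0
gcd = 4 and 4 | 6992, so solutions exist. Divide through by 4: 178x ≡ 1748 (mod 2001).
Now find 178⁻¹ mod 2001:
2001 = 11*178 + 43
178 = 4*43 + 6
43 = 7*6 + 1
6 = 6*1 + 0
Back-substitute:
1 = 43 − 7·6
1 = −7·178 + 29·43
1 = 29·2001 − 326·178
So 178·(-326) ≡ 1 (mod 2001), i.e. 178⁻¹ ≡ 1675.
Then x ≡ 1675·1748 ≡ 437 (mod 2001); the smallest non-negative solution is x = 437.

437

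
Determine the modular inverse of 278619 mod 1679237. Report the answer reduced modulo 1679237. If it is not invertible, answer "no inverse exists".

Apply the Euclidean algorithm to 1679237 and 278619:
1679237 = 6·278619 + 7523
278619 = 37·7523 + 268
7523 = 28·268 + 19
268 = 14·19 + 2
19 = 9·2 + 1
2 = 2·1 + 0
The gcd is 1. Working backward:
1 = 19 − 9·2
1 = −9·268 + 127·19
1 = 127·7523 − 3565·268
1 = −3565·278619 + 132032·7523
1 = 132032·1679237 − 795757·278619
So 278619·(-795757) ≡ 1 (mod 1679237), and -795757 ≡ 883480 (mod 1679237).

883480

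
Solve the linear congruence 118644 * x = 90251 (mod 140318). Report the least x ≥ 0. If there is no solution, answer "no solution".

no solution

gcd(118644, 140318):
140318 = 1×118644 + 21674
118644 = 5×21674 + 10274
21674 = 2×10274 + 1126
10274 = 9×1126 + 140
1126 = 8×140 + 6
140 = 23×6 + 2
6 = 3×2 + 0
gcd = 2, but 2 ∤ 90251, so the congruence has no solution.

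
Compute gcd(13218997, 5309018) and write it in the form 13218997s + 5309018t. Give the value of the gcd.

11

Repeated division:
13218997 = 2×5309018 + 2600961
5309018 = 2×2600961 + 107096
2600961 = 24×107096 + 30657
107096 = 3×30657 + 15125
30657 = 2×15125 + 407
15125 = 37×407 + 66
407 = 6×66 + 11
66 = 6×11 + 0
gcd(13218997, 5309018) = 11.
Back-substituting:
11 = 407 − 6·66
11 = −6·15125 + 223·407
11 = 223·30657 − 452·15125
11 = −452·107096 + 1579·30657
11 = 1579·2600961 − 38348·107096
11 = −38348·5309018 + 78275·2600961
11 = 78275·13218997 − 194898·5309018
So 11 = (78275)·13218997 + (-194898)·5309018.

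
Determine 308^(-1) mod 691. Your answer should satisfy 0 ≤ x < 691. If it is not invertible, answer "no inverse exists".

433

gcd(691, 308) by repeated division:
691 = 2*308 + 75
308 = 4*75 + 8
75 = 9*8 + 3
8 = 2*3 + 2
3 = 1*2 + 1
2 = 2*1 + 0
Since gcd(308, 691) = 1, back-substitute to write 1 as a combination:
1 = 3 − 2
1 = −8 + 3·3
1 = 3·75 − 28·8
1 = −28·308 + 115·75
1 = 115·691 − 258·308
Hence 308⁻¹ ≡ -258 ≡ 433 (mod 691).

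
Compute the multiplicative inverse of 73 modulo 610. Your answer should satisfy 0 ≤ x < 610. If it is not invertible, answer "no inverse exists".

gcd(610, 73) by repeated division:
610 = 8*73 + 26
73 = 2*26 + 21
26 = 1*21 + 5
21 = 4*5 + 1
5 = 5*1 + 0
The gcd is 1. Working backward:
1 = 21 − 4·5
1 = −4·26 + 5·21
1 = 5·73 − 14·26
1 = −14·610 + 117·73
So 73·117 ≡ 1 (mod 610).

117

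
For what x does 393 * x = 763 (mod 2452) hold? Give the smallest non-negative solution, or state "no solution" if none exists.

First find gcd(393, 2452):
2452 = 6*393 + 94
393 = 4*94 + 17
94 = 5*17 + 9
17 = 1*9 + 8
9 = 1*8 + 1
8 = 8*1 + 0
gcd = 1, so a unique solution mod 2452 exists.
Back-substitute for the Bézout coefficients:
1 = 9 − 8
1 = −17 + 2·9
1 = 2·94 − 11·17
1 = −11·393 + 46·94
1 = 46·2452 − 287·393
So 393·(-287) ≡ 1 (mod 2452), giving 393⁻¹ ≡ 2165.
x ≡ 393⁻¹·763 ≡ 2165·763 ≡ 1699 (mod 2452).

1699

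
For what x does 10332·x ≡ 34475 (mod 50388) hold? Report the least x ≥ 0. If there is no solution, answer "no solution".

gcd(10332, 50388):
50388 = 4×10332 + 9060
10332 = 1×9060 + 1272
9060 = 7×1272 + 156
1272 = 8×156 + 24
156 = 6×24 + 12
24 = 2×12 + 0
gcd = 12, but 12 ∤ 34475, so the congruence has no solution.

no solution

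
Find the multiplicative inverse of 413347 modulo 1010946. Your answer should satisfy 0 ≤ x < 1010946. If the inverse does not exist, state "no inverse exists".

560785

gcd(1010946, 413347) by repeated division:
1010946 = 2·413347 + 184252
413347 = 2·184252 + 44843
184252 = 4·44843 + 4880
44843 = 9·4880 + 923
4880 = 5·923 + 265
923 = 3·265 + 128
265 = 2·128 + 9
128 = 14·9 + 2
9 = 4·2 + 1
2 = 2·1 + 0
The gcd is 1. Working backward:
1 = 9 − 4·2
1 = −4·128 + 57·9
1 = 57·265 − 118·128
1 = −118·923 + 411·265
1 = 411·4880 − 2173·923
1 = −2173·44843 + 19968·4880
1 = 19968·184252 − 82045·44843
1 = −82045·413347 + 184058·184252
1 = 184058·1010946 − 450161·413347
Thus 413347·(-450161) ≡ 1 (mod 1010946); reducing, -450161 mod 1010946 = 560785.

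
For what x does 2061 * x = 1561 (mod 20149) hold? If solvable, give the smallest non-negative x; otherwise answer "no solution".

First find gcd(2061, 20149):
20149 = 9·2061 + 1600
2061 = 1·1600 + 461
1600 = 3·461 + 217
461 = 2·217 + 27
217 = 8·27 + 1
27 = 27·1 + 0
gcd = 1, so a unique solution mod 20149 exists.
Back-substitute for the Bézout coefficients:
1 = 217 − 8·27
1 = −8·461 + 17·217
1 = 17·1600 − 59·461
1 = −59·2061 + 76·1600
1 = 76·20149 − 743·2061
So 2061·(-743) ≡ 1 (mod 20149), giving 2061⁻¹ ≡ 19406.
x ≡ 2061⁻¹·1561 ≡ 19406·1561 ≡ 8819 (mod 20149).

8819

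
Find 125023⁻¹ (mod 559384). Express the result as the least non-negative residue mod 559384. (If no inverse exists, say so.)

gcd(559384, 125023) by repeated division:
559384 = 4×125023 + 59292
125023 = 2×59292 + 6439
59292 = 9×6439 + 1341
6439 = 4×1341 + 1075
1341 = 1×1075 + 266
1075 = 4×266 + 11
266 = 24×11 + 2
11 = 5×2 + 1
2 = 2×1 + 0
gcd = 1, so the inverse exists. Back-substitute:
1 = 11 − 5·2
1 = −5·266 + 121·11
1 = 121·1075 − 489·266
1 = −489·1341 + 610·1075
1 = 610·6439 − 2929·1341
1 = −2929·59292 + 26971·6439
1 = 26971·125023 − 56871·59292
1 = −56871·559384 + 254455·125023
So 125023·254455 ≡ 1 (mod 559384).

254455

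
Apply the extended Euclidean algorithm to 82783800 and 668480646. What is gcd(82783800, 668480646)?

6

Apply Euclid's algorithm to 668480646 and 82783800:
668480646 = 8·82783800 + 6210246
82783800 = 13·6210246 + 2050602
6210246 = 3·2050602 + 58440
2050602 = 35·58440 + 5202
58440 = 11·5202 + 1218
5202 = 4·1218 + 330
1218 = 3·330 + 228
330 = 1·228 + 102
228 = 2·102 + 24
102 = 4·24 + 6
24 = 4·6 + 0
gcd(82783800, 668480646) = 6.
Express as a combination:
6 = 102 − 4·24
6 = −4·228 + 9·102
6 = 9·330 − 13·228
6 = −13·1218 + 48·330
6 = 48·5202 − 205·1218
6 = −205·58440 + 2303·5202
6 = 2303·2050602 − 80810·58440
6 = −80810·6210246 + 244733·2050602
6 = 244733·82783800 − 3262339·6210246
6 = −3262339·668480646 + 26343445·82783800
So 6 = (-3262339)·668480646 + (26343445)·82783800.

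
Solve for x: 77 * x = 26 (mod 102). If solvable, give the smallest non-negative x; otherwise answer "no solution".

First find gcd(77, 102):
102 = 1·77 + 25
77 = 3·25 + 2
25 = 12·2 + 1
2 = 2·1 + 0
gcd = 1, so a unique solution mod 102 exists.
Back-substitute for the Bézout coefficients:
1 = 25 − 12·2
1 = −12·77 + 37·25
1 = 37·102 − 49·77
So 77·(-49) ≡ 1 (mod 102), giving 77⁻¹ ≡ 53.
x ≡ 77⁻¹·26 ≡ 53·26 ≡ 52 (mod 102).

52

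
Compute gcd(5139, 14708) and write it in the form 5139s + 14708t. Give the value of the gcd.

Apply Euclid's algorithm to 14708 and 5139:
14708 = 2×5139 + 4430
5139 = 1×4430 + 709
4430 = 6×709 + 176
709 = 4×176 + 5
176 = 35×5 + 1
5 = 5×1 + 0
gcd(5139, 14708) = 1.
Working backward:
1 = 176 − 35·5
1 = −35·709 + 141·176
1 = 141·4430 − 881·709
1 = −881·5139 + 1022·4430
1 = 1022·14708 − 2925·5139
So 1 = (1022)·14708 + (-2925)·5139.

1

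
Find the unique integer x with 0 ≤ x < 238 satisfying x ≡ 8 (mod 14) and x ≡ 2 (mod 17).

36

Write x = 8 + 14·k. Then 14·k ≡ 2 − 8 ≡ 11 (mod 17).
Need 14⁻¹ mod 17. Extended Euclid on (17, 14):
17 = 1*14 + 3
14 = 4*3 + 2
3 = 1*2 + 1
2 = 2*1 + 0
Back-substitute:
1 = 3 − 2
1 = −14 + 5·3
1 = 5·17 − 6·14
14⁻¹ ≡ 11 (mod 17), so k ≡ 11·11 ≡ 2 (mod 17).
x = 8 + 14·2 = 36.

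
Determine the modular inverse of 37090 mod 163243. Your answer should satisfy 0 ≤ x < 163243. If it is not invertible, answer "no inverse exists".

159075

gcd(163243, 37090) by repeated division:
163243 = 4×37090 + 14883
37090 = 2×14883 + 7324
14883 = 2×7324 + 235
7324 = 31×235 + 39
235 = 6×39 + 1
39 = 39×1 + 0
gcd = 1, so the inverse exists. Back-substitute:
1 = 235 − 6·39
1 = −6·7324 + 187·235
1 = 187·14883 − 380·7324
1 = −380·37090 + 947·14883
1 = 947·163243 − 4168·37090
Thus 37090·(-4168) ≡ 1 (mod 163243); reducing, -4168 mod 163243 = 159075.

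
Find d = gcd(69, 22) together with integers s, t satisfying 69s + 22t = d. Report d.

1

Apply Euclid's algorithm to 69 and 22:
69 = 3·22 + 3
22 = 7·3 + 1
3 = 3·1 + 0
gcd(69, 22) = 1.
Back-substituting:
1 = 22 − 7·3
1 = −7·69 + 22·22
So 1 = (-7)·69 + (22)·22.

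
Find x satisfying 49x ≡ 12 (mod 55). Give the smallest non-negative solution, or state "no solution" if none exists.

53

First find gcd(49, 55):
55 = 1·49 + 6
49 = 8·6 + 1
6 = 6·1 + 0
gcd = 1, so a unique solution mod 55 exists.
Back-substitute for the Bézout coefficients:
1 = 49 − 8·6
1 = −8·55 + 9·49
So 49·(9) ≡ 1 (mod 55), giving 49⁻¹ ≡ 9.
x ≡ 49⁻¹·12 ≡ 9·12 ≡ 53 (mod 55).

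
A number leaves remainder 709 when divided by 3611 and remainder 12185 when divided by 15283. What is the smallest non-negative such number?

9472362

Write x = 709 + 3611·k. Then 3611·k ≡ 12185 − 709 ≡ 11476 (mod 15283).
Need 3611⁻¹ mod 15283. Extended Euclid on (15283, 3611):
15283 = 4·3611 + 839
3611 = 4·839 + 255
839 = 3·255 + 74
255 = 3·74 + 33
74 = 2·33 + 8
33 = 4·8 + 1
8 = 8·1 + 0
Back-substitute:
1 = 33 − 4·8
1 = −4·74 + 9·33
1 = 9·255 − 31·74
1 = −31·839 + 102·255
1 = 102·3611 − 439·839
1 = −439·15283 + 1858·3611
3611⁻¹ ≡ 1858 (mod 15283), so k ≡ 1858·11476 ≡ 2623 (mod 15283).
x = 709 + 3611·2623 = 9472362.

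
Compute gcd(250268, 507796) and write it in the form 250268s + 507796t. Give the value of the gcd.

Repeated division:
507796 = 2·250268 + 7260
250268 = 34·7260 + 3428
7260 = 2·3428 + 404
3428 = 8·404 + 196
404 = 2·196 + 12
196 = 16·12 + 4
12 = 3·4 + 0
gcd(250268, 507796) = 4.
Express as a combination:
4 = 196 − 16·12
4 = −16·404 + 33·196
4 = 33·3428 − 280·404
4 = −280·7260 + 593·3428
4 = 593·250268 − 20442·7260
4 = −20442·507796 + 41477·250268
So 4 = (-20442)·507796 + (41477)·250268.

4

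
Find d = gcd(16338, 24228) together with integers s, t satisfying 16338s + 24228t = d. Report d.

Repeated division:
24228 = 1·16338 + 7890
16338 = 2·7890 + 558
7890 = 14·558 + 78
558 = 7·78 + 12
78 = 6·12 + 6
12 = 2·6 + 0
gcd(16338, 24228) = 6.
Working backward:
6 = 78 − 6·12
6 = −6·558 + 43·78
6 = 43·7890 − 608·558
6 = −608·16338 + 1259·7890
6 = 1259·24228 − 1867·16338
So 6 = (1259)·24228 + (-1867)·16338.

6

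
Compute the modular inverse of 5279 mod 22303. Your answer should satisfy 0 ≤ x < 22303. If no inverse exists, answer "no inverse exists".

21589

Apply the Euclidean algorithm to 22303 and 5279:
22303 = 4×5279 + 1187
5279 = 4×1187 + 531
1187 = 2×531 + 125
531 = 4×125 + 31
125 = 4×31 + 1
31 = 31×1 + 0
Since gcd(5279, 22303) = 1, back-substitute to write 1 as a combination:
1 = 125 − 4·31
1 = −4·531 + 17·125
1 = 17·1187 − 38·531
1 = −38·5279 + 169·1187
1 = 169·22303 − 714·5279
So 5279·(-714) ≡ 1 (mod 22303), and -714 ≡ 21589 (mod 22303).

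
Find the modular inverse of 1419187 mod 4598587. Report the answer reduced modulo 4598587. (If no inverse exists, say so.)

no inverse exists

Euclidean algorithm on 4598587, 1419187:
4598587 = 3×1419187 + 341026
1419187 = 4×341026 + 55083
341026 = 6×55083 + 10528
55083 = 5×10528 + 2443
10528 = 4×2443 + 756
2443 = 3×756 + 175
756 = 4×175 + 56
175 = 3×56 + 7
56 = 8×7 + 0
gcd(1419187, 4598587) = 7 ≠ 1, so 1419187 has no multiplicative inverse modulo 4598587.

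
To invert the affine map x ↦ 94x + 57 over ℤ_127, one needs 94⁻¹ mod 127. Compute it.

50

Apply the Euclidean algorithm to 127 and 94:
127 = 1×94 + 33
94 = 2×33 + 28
33 = 1×28 + 5
28 = 5×5 + 3
5 = 1×3 + 2
3 = 1×2 + 1
2 = 2×1 + 0
Since gcd(94, 127) = 1, back-substitute to write 1 as a combination:
1 = 3 − 2
1 = −5 + 2·3
1 = 2·28 − 11·5
1 = −11·33 + 13·28
1 = 13·94 − 37·33
1 = −37·127 + 50·94
So 94·50 ≡ 1 (mod 127).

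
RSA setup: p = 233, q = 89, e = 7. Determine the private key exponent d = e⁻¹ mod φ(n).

14583

φ(n) = (p−1)(q−1) = 232·88 = 20416.
Need d with 7·d ≡ 1 (mod 20416). Apply the extended Euclidean algorithm:
20416 = 2916*7 + 4
7 = 1*4 + 3
4 = 1*3 + 1
3 = 3*1 + 0
Back-substitute:
1 = 4 − 3
1 = −7 + 2·4
1 = 2·20416 − 5833·7
So 7·(-5833) ≡ 1 (mod 20416), hence d ≡ -5833 ≡ 14583 (mod 20416).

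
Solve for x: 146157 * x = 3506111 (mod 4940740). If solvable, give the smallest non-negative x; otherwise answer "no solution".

1585143

First find gcd(146157, 4940740):
4940740 = 33·146157 + 117559
146157 = 1·117559 + 28598
117559 = 4·28598 + 3167
28598 = 9·3167 + 95
3167 = 33·95 + 32
95 = 2·32 + 31
32 = 1·31 + 1
31 = 31·1 + 0
gcd = 1, so a unique solution mod 4940740 exists.
Back-substitute for the Bézout coefficients:
1 = 32 − 31
1 = −95 + 3·32
1 = 3·3167 − 100·95
1 = −100·28598 + 903·3167
1 = 903·117559 − 3712·28598
1 = −3712·146157 + 4615·117559
1 = 4615·4940740 − 156007·146157
So 146157·(-156007) ≡ 1 (mod 4940740), giving 146157⁻¹ ≡ 4784733.
x ≡ 146157⁻¹·3506111 ≡ 4784733·3506111 ≡ 1585143 (mod 4940740).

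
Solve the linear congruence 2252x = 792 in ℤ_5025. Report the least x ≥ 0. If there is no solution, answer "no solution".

2196

First find gcd(2252, 5025):
5025 = 2·2252 + 521
2252 = 4·521 + 168
521 = 3·168 + 17
168 = 9·17 + 15
17 = 1·15 + 2
15 = 7·2 + 1
2 = 2·1 + 0
gcd = 1, so a unique solution mod 5025 exists.
Back-substitute for the Bézout coefficients:
1 = 15 − 7·2
1 = −7·17 + 8·15
1 = 8·168 − 79·17
1 = −79·521 + 245·168
1 = 245·2252 − 1059·521
1 = −1059·5025 + 2363·2252
So 2252·(2363) ≡ 1 (mod 5025), giving 2252⁻¹ ≡ 2363.
x ≡ 2252⁻¹·792 ≡ 2363·792 ≡ 2196 (mod 5025).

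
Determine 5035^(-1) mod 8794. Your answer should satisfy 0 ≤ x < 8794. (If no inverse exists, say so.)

255

Extended Euclidean algorithm:
8794 = 1*5035 + 3759
5035 = 1*3759 + 1276
3759 = 2*1276 + 1207
1276 = 1*1207 + 69
1207 = 17*69 + 34
69 = 2*34 + 1
34 = 34*1 + 0
Since gcd(5035, 8794) = 1, back-substitute to write 1 as a combination:
1 = 69 − 2·34
1 = −2·1207 + 35·69
1 = 35·1276 − 37·1207
1 = −37·3759 + 109·1276
1 = 109·5035 − 146·3759
1 = −146·8794 + 255·5035
So 5035·255 ≡ 1 (mod 8794).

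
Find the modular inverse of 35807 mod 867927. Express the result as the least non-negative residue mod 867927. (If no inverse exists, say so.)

Run Euclid on (867927, 35807):
867927 = 24*35807 + 8559
35807 = 4*8559 + 1571
8559 = 5*1571 + 704
1571 = 2*704 + 163
704 = 4*163 + 52
163 = 3*52 + 7
52 = 7*7 + 3
7 = 2*3 + 1
3 = 3*1 + 0
gcd = 1, so the inverse exists. Back-substitute:
1 = 7 − 2·3
1 = −2·52 + 15·7
1 = 15·163 − 47·52
1 = −47·704 + 203·163
1 = 203·1571 − 453·704
1 = −453·8559 + 2468·1571
1 = 2468·35807 − 10325·8559
1 = −10325·867927 + 250268·35807
So 35807·250268 ≡ 1 (mod 867927).

250268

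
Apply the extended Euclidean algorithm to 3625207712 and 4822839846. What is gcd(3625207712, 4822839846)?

2

Euclidean algorithm:
4822839846 = 1*3625207712 + 1197632134
3625207712 = 3*1197632134 + 32311310
1197632134 = 37*32311310 + 2113664
32311310 = 15*2113664 + 606350
2113664 = 3*606350 + 294614
606350 = 2*294614 + 17122
294614 = 17*17122 + 3540
17122 = 4*3540 + 2962
3540 = 1*2962 + 578
2962 = 5*578 + 72
578 = 8*72 + 2
72 = 36*2 + 0
gcd(3625207712, 4822839846) = 2.
Back-substituting:
2 = 578 − 8·72
2 = −8·2962 + 41·578
2 = 41·3540 − 49·2962
2 = −49·17122 + 237·3540
2 = 237·294614 − 4078·17122
2 = −4078·606350 + 8393·294614
2 = 8393·2113664 − 29257·606350
2 = −29257·32311310 + 447248·2113664
2 = 447248·1197632134 − 16577433·32311310
2 = −16577433·3625207712 + 50179547·1197632134
2 = 50179547·4822839846 − 66756980·3625207712
So 2 = (50179547)·4822839846 + (-66756980)·3625207712.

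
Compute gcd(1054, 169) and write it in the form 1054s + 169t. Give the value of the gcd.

Apply Euclid's algorithm to 1054 and 169:
1054 = 6×169 + 40
169 = 4×40 + 9
40 = 4×9 + 4
9 = 2×4 + 1
4 = 4×1 + 0
gcd(1054, 169) = 1.
Working backward:
1 = 9 − 2·4
1 = −2·40 + 9·9
1 = 9·169 − 38·40
1 = −38·1054 + 237·169
So 1 = (-38)·1054 + (237)·169.

1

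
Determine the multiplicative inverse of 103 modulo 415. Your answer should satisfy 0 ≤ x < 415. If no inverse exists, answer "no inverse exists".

137

Extended Euclidean algorithm:
415 = 4×103 + 3
103 = 34×3 + 1
3 = 3×1 + 0
Since gcd(103, 415) = 1, back-substitute to write 1 as a combination:
1 = 103 − 34·3
1 = −34·415 + 137·103
So 103·137 ≡ 1 (mod 415).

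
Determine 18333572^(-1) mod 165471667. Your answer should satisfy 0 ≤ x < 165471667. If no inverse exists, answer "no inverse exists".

117403300

Extended Euclidean algorithm:
165471667 = 9·18333572 + 469519
18333572 = 39·469519 + 22331
469519 = 21·22331 + 568
22331 = 39·568 + 179
568 = 3·179 + 31
179 = 5·31 + 24
31 = 1·24 + 7
24 = 3·7 + 3
7 = 2·3 + 1
3 = 3·1 + 0
The gcd is 1. Working backward:
1 = 7 − 2·3
1 = −2·24 + 7·7
1 = 7·31 − 9·24
1 = −9·179 + 52·31
1 = 52·568 − 165·179
1 = −165·22331 + 6487·568
1 = 6487·469519 − 136392·22331
1 = −136392·18333572 + 5325775·469519
1 = 5325775·165471667 − 48068367·18333572
So 18333572·(-48068367) ≡ 1 (mod 165471667), and -48068367 ≡ 117403300 (mod 165471667).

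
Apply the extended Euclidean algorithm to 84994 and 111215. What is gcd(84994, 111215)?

Euclidean algorithm:
111215 = 1×84994 + 26221
84994 = 3×26221 + 6331
26221 = 4×6331 + 897
6331 = 7×897 + 52
897 = 17×52 + 13
52 = 4×13 + 0
gcd(84994, 111215) = 13.
Express as a combination:
13 = 897 − 17·52
13 = −17·6331 + 120·897
13 = 120·26221 − 497·6331
13 = −497·84994 + 1611·26221
13 = 1611·111215 − 2108·84994
So 13 = (1611)·111215 + (-2108)·84994.

13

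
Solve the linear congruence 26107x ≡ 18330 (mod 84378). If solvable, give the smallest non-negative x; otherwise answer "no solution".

16248

First find gcd(26107, 84378):
84378 = 3·26107 + 6057
26107 = 4·6057 + 1879
6057 = 3·1879 + 420
1879 = 4·420 + 199
420 = 2·199 + 22
199 = 9·22 + 1
22 = 22·1 + 0
gcd = 1, so a unique solution mod 84378 exists.
Back-substitute for the Bézout coefficients:
1 = 199 − 9·22
1 = −9·420 + 19·199
1 = 19·1879 − 85·420
1 = −85·6057 + 274·1879
1 = 274·26107 − 1181·6057
1 = −1181·84378 + 3817·26107
So 26107·(3817) ≡ 1 (mod 84378), giving 26107⁻¹ ≡ 3817.
x ≡ 26107⁻¹·18330 ≡ 3817·18330 ≡ 16248 (mod 84378).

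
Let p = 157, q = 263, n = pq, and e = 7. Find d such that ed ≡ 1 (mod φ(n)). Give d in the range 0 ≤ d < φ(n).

φ(n) = (p−1)(q−1) = 156·262 = 40872.
Need d with 7·d ≡ 1 (mod 40872). Apply the extended Euclidean algorithm:
40872 = 5838*7 + 6
7 = 1*6 + 1
6 = 6*1 + 0
Back-substitute:
1 = 7 − 6
1 = −40872 + 5839·7
So 7·5839 ≡ 1 (mod 40872), hence d = 5839.

5839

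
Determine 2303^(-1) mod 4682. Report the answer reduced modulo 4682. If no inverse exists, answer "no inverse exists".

Extended Euclidean algorithm:
4682 = 2·2303 + 76
2303 = 30·76 + 23
76 = 3·23 + 7
23 = 3·7 + 2
7 = 3·2 + 1
2 = 2·1 + 0
The gcd is 1. Working backward:
1 = 7 − 3·2
1 = −3·23 + 10·7
1 = 10·76 − 33·23
1 = −33·2303 + 1000·76
1 = 1000·4682 − 2033·2303
Thus 2303·(-2033) ≡ 1 (mod 4682); reducing, -2033 mod 4682 = 2649.

2649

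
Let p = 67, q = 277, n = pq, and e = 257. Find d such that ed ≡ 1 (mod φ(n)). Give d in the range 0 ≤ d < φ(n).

φ(n) = (p−1)(q−1) = 66·276 = 18216.
Need d with 257·d ≡ 1 (mod 18216). Apply the extended Euclidean algorithm:
18216 = 70*257 + 226
257 = 1*226 + 31
226 = 7*31 + 9
31 = 3*9 + 4
9 = 2*4 + 1
4 = 4*1 + 0
Back-substitute:
1 = 9 − 2·4
1 = −2·31 + 7·9
1 = 7·226 − 51·31
1 = −51·257 + 58·226
1 = 58·18216 − 4111·257
So 257·(-4111) ≡ 1 (mod 18216), hence d ≡ -4111 ≡ 14105 (mod 18216).

14105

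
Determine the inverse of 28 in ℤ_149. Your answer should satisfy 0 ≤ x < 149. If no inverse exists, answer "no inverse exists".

16

Run Euclid on (149, 28):
149 = 5×28 + 9
28 = 3×9 + 1
9 = 9×1 + 0
Since gcd(28, 149) = 1, back-substitute to write 1 as a combination:
1 = 28 − 3·9
1 = −3·149 + 16·28
So 28·16 ≡ 1 (mod 149).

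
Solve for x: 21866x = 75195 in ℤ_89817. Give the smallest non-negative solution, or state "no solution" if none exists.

gcd(21866, 89817):
89817 = 4·21866 + 2353
21866 = 9·2353 + 689
2353 = 3·689 + 286
689 = 2·286 + 117
286 = 2·117 + 52
117 = 2·52 + 13
52 = 4·13 + 0
gcd = 13, but 13 ∤ 75195, so the congruence has no solution.

no solution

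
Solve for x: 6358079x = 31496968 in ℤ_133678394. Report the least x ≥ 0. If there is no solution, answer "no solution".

First find gcd(6358079, 133678394):
133678394 = 21*6358079 + 158735
6358079 = 40*158735 + 8679
158735 = 18*8679 + 2513
8679 = 3*2513 + 1140
2513 = 2*1140 + 233
1140 = 4*233 + 208
233 = 1*208 + 25
208 = 8*25 + 8
25 = 3*8 + 1
8 = 8*1 + 0
gcd = 1, so a unique solution mod 133678394 exists.
Back-substitute for the Bézout coefficients:
1 = 25 − 3·8
1 = −3·208 + 25·25
1 = 25·233 − 28·208
1 = −28·1140 + 137·233
1 = 137·2513 − 302·1140
1 = −302·8679 + 1043·2513
1 = 1043·158735 − 19076·8679
1 = −19076·6358079 + 764083·158735
1 = 764083·133678394 − 16064819·6358079
So 6358079·(-16064819) ≡ 1 (mod 133678394), giving 6358079⁻¹ ≡ 117613575.
x ≡ 6358079⁻¹·31496968 ≡ 117613575·31496968 ≡ 84115490 (mod 133678394).

84115490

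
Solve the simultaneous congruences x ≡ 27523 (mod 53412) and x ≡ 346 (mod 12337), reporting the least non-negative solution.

Write x = 27523 + 53412·k. Then 53412·k ≡ 346 − 27523 ≡ 9834 (mod 12337).
Need 53412⁻¹ mod 12337. Extended Euclid on (12337, 4064):
12337 = 3*4064 + 145
4064 = 28*145 + 4
145 = 36*4 + 1
4 = 4*1 + 0
Back-substitute:
1 = 145 − 36·4
1 = −36·4064 + 1009·145
1 = 1009·12337 − 3063·4064
53412⁻¹ ≡ 9274 (mod 12337), so k ≡ 9274·9834 ≡ 5412 (mod 12337).
x = 27523 + 53412·5412 = 289093267.

289093267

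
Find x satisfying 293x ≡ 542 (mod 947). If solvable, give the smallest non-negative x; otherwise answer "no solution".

561

First find gcd(293, 947):
947 = 3·293 + 68
293 = 4·68 + 21
68 = 3·21 + 5
21 = 4·5 + 1
5 = 5·1 + 0
gcd = 1, so a unique solution mod 947 exists.
Back-substitute for the Bézout coefficients:
1 = 21 − 4·5
1 = −4·68 + 13·21
1 = 13·293 − 56·68
1 = −56·947 + 181·293
So 293·(181) ≡ 1 (mod 947), giving 293⁻¹ ≡ 181.
x ≡ 293⁻¹·542 ≡ 181·542 ≡ 561 (mod 947).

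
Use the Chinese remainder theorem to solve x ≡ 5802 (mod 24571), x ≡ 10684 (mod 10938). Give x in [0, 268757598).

Write x = 5802 + 24571·k. Then 24571·k ≡ 10684 − 5802 ≡ 4882 (mod 10938).
Need 24571⁻¹ mod 10938. Extended Euclid on (10938, 2695):
10938 = 4·2695 + 158
2695 = 17·158 + 9
158 = 17·9 + 5
9 = 1·5 + 4
5 = 1·4 + 1
4 = 4·1 + 0
Back-substitute:
1 = 5 − 4
1 = −9 + 2·5
1 = 2·158 − 35·9
1 = −35·2695 + 597·158
1 = 597·10938 − 2423·2695
24571⁻¹ ≡ 8515 (mod 10938), so k ≡ 8515·4882 ≡ 5830 (mod 10938).
x = 5802 + 24571·5830 = 143254732.

143254732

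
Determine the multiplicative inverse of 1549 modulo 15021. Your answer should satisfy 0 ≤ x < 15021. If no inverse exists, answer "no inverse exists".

Run Euclid on (15021, 1549):
15021 = 9*1549 + 1080
1549 = 1*1080 + 469
1080 = 2*469 + 142
469 = 3*142 + 43
142 = 3*43 + 13
43 = 3*13 + 4
13 = 3*4 + 1
4 = 4*1 + 0
The gcd is 1. Working backward:
1 = 13 − 3·4
1 = −3·43 + 10·13
1 = 10·142 − 33·43
1 = −33·469 + 109·142
1 = 109·1080 − 251·469
1 = −251·1549 + 360·1080
1 = 360·15021 − 3491·1549
Thus 1549·(-3491) ≡ 1 (mod 15021); reducing, -3491 mod 15021 = 11530.

11530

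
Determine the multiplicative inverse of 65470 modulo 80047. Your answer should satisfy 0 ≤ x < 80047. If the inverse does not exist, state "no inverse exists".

Extended Euclidean algorithm:
80047 = 1·65470 + 14577
65470 = 4·14577 + 7162
14577 = 2·7162 + 253
7162 = 28·253 + 78
253 = 3·78 + 19
78 = 4·19 + 2
19 = 9·2 + 1
2 = 2·1 + 0
The gcd is 1. Working backward:
1 = 19 − 9·2
1 = −9·78 + 37·19
1 = 37·253 − 120·78
1 = −120·7162 + 3397·253
1 = 3397·14577 − 6914·7162
1 = −6914·65470 + 31053·14577
1 = 31053·80047 − 37967·65470
Hence 65470⁻¹ ≡ -37967 ≡ 42080 (mod 80047).

42080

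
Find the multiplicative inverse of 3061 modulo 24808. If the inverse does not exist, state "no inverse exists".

17133

Extended Euclidean algorithm:
24808 = 8*3061 + 320
3061 = 9*320 + 181
320 = 1*181 + 139
181 = 1*139 + 42
139 = 3*42 + 13
42 = 3*13 + 3
13 = 4*3 + 1
3 = 3*1 + 0
The gcd is 1. Working backward:
1 = 13 − 4·3
1 = −4·42 + 13·13
1 = 13·139 − 43·42
1 = −43·181 + 56·139
1 = 56·320 − 99·181
1 = −99·3061 + 947·320
1 = 947·24808 − 7675·3061
So 3061·(-7675) ≡ 1 (mod 24808), and -7675 ≡ 17133 (mod 24808).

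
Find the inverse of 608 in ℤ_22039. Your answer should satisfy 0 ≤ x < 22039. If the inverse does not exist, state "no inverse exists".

5546

Run Euclid on (22039, 608):
22039 = 36×608 + 151
608 = 4×151 + 4
151 = 37×4 + 3
4 = 1×3 + 1
3 = 3×1 + 0
The gcd is 1. Working backward:
1 = 4 − 3
1 = −151 + 38·4
1 = 38·608 − 153·151
1 = −153·22039 + 5546·608
So 608·5546 ≡ 1 (mod 22039).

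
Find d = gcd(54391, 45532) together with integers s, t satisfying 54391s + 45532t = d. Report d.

Apply Euclid's algorithm to 54391 and 45532:
54391 = 1·45532 + 8859
45532 = 5·8859 + 1237
8859 = 7·1237 + 200
1237 = 6·200 + 37
200 = 5·37 + 15
37 = 2·15 + 7
15 = 2·7 + 1
7 = 7·1 + 0
gcd(54391, 45532) = 1.
Working backward:
1 = 15 − 2·7
1 = −2·37 + 5·15
1 = 5·200 − 27·37
1 = −27·1237 + 167·200
1 = 167·8859 − 1196·1237
1 = −1196·45532 + 6147·8859
1 = 6147·54391 − 7343·45532
So 1 = (6147)·54391 + (-7343)·45532.

1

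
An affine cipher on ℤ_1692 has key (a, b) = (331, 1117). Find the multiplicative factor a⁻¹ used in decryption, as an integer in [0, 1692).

823

Extended Euclidean algorithm:
1692 = 5*331 + 37
331 = 8*37 + 35
37 = 1*35 + 2
35 = 17*2 + 1
2 = 2*1 + 0
The gcd is 1. Working backward:
1 = 35 − 17·2
1 = −17·37 + 18·35
1 = 18·331 − 161·37
1 = −161·1692 + 823·331
So 331·823 ≡ 1 (mod 1692).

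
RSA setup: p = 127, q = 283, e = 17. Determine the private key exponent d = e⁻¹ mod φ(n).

φ(n) = (p−1)(q−1) = 126·282 = 35532.
Need d with 17·d ≡ 1 (mod 35532). Apply the extended Euclidean algorithm:
35532 = 2090*17 + 2
17 = 8*2 + 1
2 = 2*1 + 0
Back-substitute:
1 = 17 − 8·2
1 = −8·35532 + 16721·17
So 17·16721 ≡ 1 (mod 35532), hence d = 16721.

16721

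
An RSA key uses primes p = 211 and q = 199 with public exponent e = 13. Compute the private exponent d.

6397

φ(n) = (p−1)(q−1) = 210·198 = 41580.
Need d with 13·d ≡ 1 (mod 41580). Apply the extended Euclidean algorithm:
41580 = 3198*13 + 6
13 = 2*6 + 1
6 = 6*1 + 0
Back-substitute:
1 = 13 − 2·6
1 = −2·41580 + 6397·13
So 13·6397 ≡ 1 (mod 41580), hence d = 6397.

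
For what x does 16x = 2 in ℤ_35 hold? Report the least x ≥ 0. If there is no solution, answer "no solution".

First find gcd(16, 35):
35 = 2×16 + 3
16 = 5×3 + 1
3 = 3×1 + 0
gcd = 1, so a unique solution mod 35 exists.
Back-substitute for the Bézout coefficients:
1 = 16 − 5·3
1 = −5·35 + 11·16
So 16·(11) ≡ 1 (mod 35), giving 16⁻¹ ≡ 11.
x ≡ 16⁻¹·2 ≡ 11·2 ≡ 22 (mod 35).

22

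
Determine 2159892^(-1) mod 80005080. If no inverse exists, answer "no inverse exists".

no inverse exists

Compute gcd(2159892, 80005080):
80005080 = 37×2159892 + 89076
2159892 = 24×89076 + 22068
89076 = 4×22068 + 804
22068 = 27×804 + 360
804 = 2×360 + 84
360 = 4×84 + 24
84 = 3×24 + 12
24 = 2×12 + 0
The gcd is 12, not 1, hence no inverse exists.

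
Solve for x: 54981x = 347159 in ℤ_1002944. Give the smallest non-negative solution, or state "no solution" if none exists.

First find gcd(54981, 1002944):
1002944 = 18×54981 + 13286
54981 = 4×13286 + 1837
13286 = 7×1837 + 427
1837 = 4×427 + 129
427 = 3×129 + 40
129 = 3×40 + 9
40 = 4×9 + 4
9 = 2×4 + 1
4 = 4×1 + 0
gcd = 1, so a unique solution mod 1002944 exists.
Back-substitute for the Bézout coefficients:
1 = 9 − 2·4
1 = −2·40 + 9·9
1 = 9·129 − 29·40
1 = −29·427 + 96·129
1 = 96·1837 − 413·427
1 = −413·13286 + 2987·1837
1 = 2987·54981 − 12361·13286
1 = −12361·1002944 + 225485·54981
So 54981·(225485) ≡ 1 (mod 1002944), giving 54981⁻¹ ≡ 225485.
x ≡ 54981⁻¹·347159 ≡ 225485·347159 ≡ 370859 (mod 1002944).

370859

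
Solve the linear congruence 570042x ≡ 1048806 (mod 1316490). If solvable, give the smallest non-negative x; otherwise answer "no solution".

First find gcd(570042, 1316490):
1316490 = 2·570042 + 176406
570042 = 3·176406 + 40824
176406 = 4·40824 + 13110
40824 = 3·13110 + 1494
13110 = 8·1494 + 1158
1494 = 1·1158 + 336
1158 = 3·336 + 150
336 = 2·150 + 36
150 = 4·36 + 6
36 = 6·6 + 0
gcd = 6 and 6 | 1048806, so solutions exist. Divide through by 6: 95007x ≡ 174801 (mod 219415).
Now find 95007⁻¹ mod 219415:
219415 = 2*95007 + 29401
95007 = 3*29401 + 6804
29401 = 4*6804 + 2185
6804 = 3*2185 + 249
2185 = 8*249 + 193
249 = 1*193 + 56
193 = 3*56 + 25
56 = 2*25 + 6
25 = 4*6 + 1
6 = 6*1 + 0
Back-substitute:
1 = 25 − 4·6
1 = −4·56 + 9·25
1 = 9·193 − 31·56
1 = −31·249 + 40·193
1 = 40·2185 − 351·249
1 = −351·6804 + 1093·2185
1 = 1093·29401 − 4723·6804
1 = −4723·95007 + 15262·29401
1 = 15262·219415 − 35247·95007
So 95007·(-35247) ≡ 1 (mod 219415), i.e. 95007⁻¹ ≡ 184168.
Then x ≡ 184168·174801 ≡ 181768 (mod 219415); the smallest non-negative solution is x = 181768.

181768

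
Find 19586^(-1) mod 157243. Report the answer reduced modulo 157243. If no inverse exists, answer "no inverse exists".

37115

Apply the Euclidean algorithm to 157243 and 19586:
157243 = 8*19586 + 555
19586 = 35*555 + 161
555 = 3*161 + 72
161 = 2*72 + 17
72 = 4*17 + 4
17 = 4*4 + 1
4 = 4*1 + 0
The gcd is 1. Working backward:
1 = 17 − 4·4
1 = −4·72 + 17·17
1 = 17·161 − 38·72
1 = −38·555 + 131·161
1 = 131·19586 − 4623·555
1 = −4623·157243 + 37115·19586
So 19586·37115 ≡ 1 (mod 157243).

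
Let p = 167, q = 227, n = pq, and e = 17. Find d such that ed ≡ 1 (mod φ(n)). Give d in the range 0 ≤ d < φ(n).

13241

φ(n) = (p−1)(q−1) = 166·226 = 37516.
Need d with 17·d ≡ 1 (mod 37516). Apply the extended Euclidean algorithm:
37516 = 2206·17 + 14
17 = 1·14 + 3
14 = 4·3 + 2
3 = 1·2 + 1
2 = 2·1 + 0
Back-substitute:
1 = 3 − 2
1 = −14 + 5·3
1 = 5·17 − 6·14
1 = −6·37516 + 13241·17
So 17·13241 ≡ 1 (mod 37516), hence d = 13241.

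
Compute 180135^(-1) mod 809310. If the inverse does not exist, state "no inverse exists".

Euclidean algorithm on 809310, 180135:
809310 = 4*180135 + 88770
180135 = 2*88770 + 2595
88770 = 34*2595 + 540
2595 = 4*540 + 435
540 = 1*435 + 105
435 = 4*105 + 15
105 = 7*15 + 0
The gcd is 15, not 1, hence no inverse exists.

no inverse exists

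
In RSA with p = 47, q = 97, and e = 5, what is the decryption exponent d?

φ(n) = (p−1)(q−1) = 46·96 = 4416.
Need d with 5·d ≡ 1 (mod 4416). Apply the extended Euclidean algorithm:
4416 = 883*5 + 1
5 = 5*1 + 0
Back-substitute:
1 = 4416 − 883·5
So 5·(-883) ≡ 1 (mod 4416), hence d ≡ -883 ≡ 3533 (mod 4416).

3533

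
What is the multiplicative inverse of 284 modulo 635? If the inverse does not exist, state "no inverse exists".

Apply the Euclidean algorithm to 635 and 284:
635 = 2*284 + 67
284 = 4*67 + 16
67 = 4*16 + 3
16 = 5*3 + 1
3 = 3*1 + 0
The gcd is 1. Working backward:
1 = 16 − 5·3
1 = −5·67 + 21·16
1 = 21·284 − 89·67
1 = −89·635 + 199·284
So 284·199 ≡ 1 (mod 635).

199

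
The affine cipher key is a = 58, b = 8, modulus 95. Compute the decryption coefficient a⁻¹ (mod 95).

77

gcd(95, 58) by repeated division:
95 = 1×58 + 37
58 = 1×37 + 21
37 = 1×21 + 16
21 = 1×16 + 5
16 = 3×5 + 1
5 = 5×1 + 0
The gcd is 1. Working backward:
1 = 16 − 3·5
1 = −3·21 + 4·16
1 = 4·37 − 7·21
1 = −7·58 + 11·37
1 = 11·95 − 18·58
Hence 58⁻¹ ≡ -18 ≡ 77 (mod 95).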